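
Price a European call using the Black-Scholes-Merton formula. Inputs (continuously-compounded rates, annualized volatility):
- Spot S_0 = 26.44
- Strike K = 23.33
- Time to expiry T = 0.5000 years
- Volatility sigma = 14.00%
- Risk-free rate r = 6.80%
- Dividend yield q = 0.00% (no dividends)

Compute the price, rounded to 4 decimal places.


d1 = (ln(S/K) + (r - q + 0.5*sigma^2) * T) / (sigma * sqrt(T)) = 1.65703331
d2 = d1 - sigma * sqrt(T) = 1.55803836
exp(-rT) = 0.96657150; exp(-qT) = 1.00000000
C = S_0 * exp(-qT) * N(d1) - K * exp(-rT) * N(d2)
N(d1) = 0.95124363; N(d2) = 0.94038792
C = 26.4400 * 1.00000000 * 0.95124363 - 23.3300 * 0.96657150 * 0.94038792 = 3.9450

Answer: Price = 3.9450


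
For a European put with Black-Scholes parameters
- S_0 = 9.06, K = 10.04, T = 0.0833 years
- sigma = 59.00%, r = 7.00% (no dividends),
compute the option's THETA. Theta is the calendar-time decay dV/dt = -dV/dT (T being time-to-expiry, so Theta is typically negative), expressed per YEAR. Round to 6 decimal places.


d1 = -0.4837712427; d2 = -0.6540555051
phi(d1) = 0.3548870033; exp(-qT) = 1.0000000000; exp(-rT) = 0.9941859673
Theta = -S*exp(-qT)*phi(d1)*sigma/(2*sqrt(T)) + r*K*exp(-rT)*N(-d2) - q*S*exp(-qT)*N(-d1)
N(-d1) = 0.6857258870; N(-d2) = 0.7434619768; sqrt(T) = 0.2886173938
Term 1 = -9.0600 * 1.0000000000 * 0.3548870033 * 0.5900 / (2 * 0.2886173938) = -3.2863802186
Term 2 = 0.0700 * 10.0400 * 0.9941859673 * 0.7434619768 = 0.5194672157
Term 3 = 0 (no dividend yield, q = 0)
Theta = -3.2863802186 + (0.5194672157) + (0.0000000000) = -2.766913

Answer: Theta = -2.766913


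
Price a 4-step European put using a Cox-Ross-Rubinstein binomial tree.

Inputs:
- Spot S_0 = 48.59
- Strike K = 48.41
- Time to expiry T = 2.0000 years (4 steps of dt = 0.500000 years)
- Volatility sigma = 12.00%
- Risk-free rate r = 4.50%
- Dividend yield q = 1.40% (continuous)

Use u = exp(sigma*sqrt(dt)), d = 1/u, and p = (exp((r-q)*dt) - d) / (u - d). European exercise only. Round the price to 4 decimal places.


Answer: Price = V(0,0) = 1.6504

Derivation:
dt = T/N = 0.500000
u = exp(sigma*sqrt(dt)) = 1.088557; d = 1/u = 0.918647
p = (exp((r-q)*dt) - d) / (u - d) = 0.570735
Discount per step: exp(-r*dt) = 0.977751
Stock lattice S(k, i) with i counting down-moves:
  k=0: S(0,0) = 48.5900
  k=1: S(1,0) = 52.8930; S(1,1) = 44.6371
  k=2: S(2,0) = 57.5770; S(2,1) = 48.5900; S(2,2) = 41.0057
  k=3: S(3,0) = 62.6758; S(3,1) = 52.8930; S(3,2) = 44.6371; S(3,3) = 37.6698
  k=4: S(4,0) = 68.2262; S(4,1) = 57.5770; S(4,2) = 48.5900; S(4,3) = 41.0057; S(4,4) = 34.6053
Terminal payoffs V(N, i) = max(K - S_T, 0):
  V(4,0) = 0.000000; V(4,1) = 0.000000; V(4,2) = 0.000000; V(4,3) = 7.404257; V(4,4) = 13.804712
Backward induction: V(k, i) = exp(-r*dt) * [p * V(k+1, i) + (1-p) * V(k+1, i+1)].
  V(3,0) = exp(-r*dt) * [p*0.000000 + (1-p)*0.000000] = 0.000000
  V(3,1) = exp(-r*dt) * [p*0.000000 + (1-p)*0.000000] = 0.000000
  V(3,2) = exp(-r*dt) * [p*0.000000 + (1-p)*7.404257] = 3.107671
  V(3,3) = exp(-r*dt) * [p*7.404257 + (1-p)*13.804712] = 9.925883
  V(2,0) = exp(-r*dt) * [p*0.000000 + (1-p)*0.000000] = 0.000000
  V(2,1) = exp(-r*dt) * [p*0.000000 + (1-p)*3.107671] = 1.304333
  V(2,2) = exp(-r*dt) * [p*3.107671 + (1-p)*9.925883] = 5.900229
  V(1,0) = exp(-r*dt) * [p*0.000000 + (1-p)*1.304333] = 0.547447
  V(1,1) = exp(-r*dt) * [p*1.304333 + (1-p)*5.900229] = 3.204276
  V(0,0) = exp(-r*dt) * [p*0.547447 + (1-p)*3.204276] = 1.650376


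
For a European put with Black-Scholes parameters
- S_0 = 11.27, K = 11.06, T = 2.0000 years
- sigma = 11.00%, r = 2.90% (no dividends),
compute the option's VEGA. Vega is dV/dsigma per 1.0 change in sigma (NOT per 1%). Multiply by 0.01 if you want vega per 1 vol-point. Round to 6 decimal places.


d1 = 0.5715308322; d2 = 0.4159673403
phi(d1) = 0.3388281341; exp(-qT) = 1.0000000000; exp(-rT) = 0.9436499474
Vega = S * exp(-qT) * phi(d1) * sqrt(T) = 11.2700 * 1.0000000000 * 0.3388281341 * 1.4142135624 = 5.400306

Answer: Vega = 5.400306


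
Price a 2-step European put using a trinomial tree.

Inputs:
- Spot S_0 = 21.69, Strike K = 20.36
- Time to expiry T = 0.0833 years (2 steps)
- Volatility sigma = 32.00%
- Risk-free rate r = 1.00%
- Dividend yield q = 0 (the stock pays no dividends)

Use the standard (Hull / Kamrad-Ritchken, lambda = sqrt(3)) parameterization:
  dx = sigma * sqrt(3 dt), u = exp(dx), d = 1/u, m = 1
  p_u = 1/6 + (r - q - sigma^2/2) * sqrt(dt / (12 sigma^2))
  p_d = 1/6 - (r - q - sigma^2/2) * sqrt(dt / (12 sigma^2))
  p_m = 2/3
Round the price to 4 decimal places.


dt = T/N = 0.041650; dx = sigma*sqrt(3*dt) = 0.113114
u = exp(dx) = 1.119760; d = 1/u = 0.893048
p_u = 0.159082, p_m = 0.666667, p_d = 0.174252
Discount per step: exp(-r*dt) = 0.999584
Stock lattice S(k, j) with j the centered position index:
  k=0: S(0,+0) = 21.6900
  k=1: S(1,-1) = 19.3702; S(1,+0) = 21.6900; S(1,+1) = 24.2876
  k=2: S(2,-2) = 17.2985; S(2,-1) = 19.3702; S(2,+0) = 21.6900; S(2,+1) = 24.2876; S(2,+2) = 27.1963
Terminal payoffs V(N, j) = max(K - S_T, 0):
  V(2,-2) = 3.061455; V(2,-1) = 0.989779; V(2,+0) = 0.000000; V(2,+1) = 0.000000; V(2,+2) = 0.000000
Backward induction: V(k, j) = exp(-r*dt) * [p_u * V(k+1, j+1) + p_m * V(k+1, j) + p_d * V(k+1, j-1)]
  V(1,-1) = exp(-r*dt) * [p_u*0.000000 + p_m*0.989779 + p_d*3.061455] = 1.192820
  V(1,+0) = exp(-r*dt) * [p_u*0.000000 + p_m*0.000000 + p_d*0.989779] = 0.172399
  V(1,+1) = exp(-r*dt) * [p_u*0.000000 + p_m*0.000000 + p_d*0.000000] = 0.000000
  V(0,+0) = exp(-r*dt) * [p_u*0.000000 + p_m*0.172399 + p_d*1.192820] = 0.322649

Answer: Price = V(0,0) = 0.3226


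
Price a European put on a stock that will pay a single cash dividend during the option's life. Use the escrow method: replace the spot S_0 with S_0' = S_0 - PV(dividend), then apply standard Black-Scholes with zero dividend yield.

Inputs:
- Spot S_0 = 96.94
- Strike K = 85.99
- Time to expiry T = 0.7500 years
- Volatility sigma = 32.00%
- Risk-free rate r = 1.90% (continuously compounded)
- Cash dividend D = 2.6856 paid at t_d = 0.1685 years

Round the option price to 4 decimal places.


Answer: Price = 5.8296

Derivation:
PV(D) = D * exp(-r * t_d) = 2.6856 * 0.99680362 = 2.67701580
S_0' = S_0 - PV(D) = 96.9400 - 2.67701580 = 94.26298420
d1 = (ln(S_0'/K) + (r + sigma^2/2)*T) / (sigma*sqrt(T)) = 0.52144678
d2 = d1 - sigma*sqrt(T) = 0.24431865
exp(-rT) = 0.98585105
N(-d1) = 0.30102779; N(-d2) = 0.40349202
P = K * exp(-rT) * N(-d2) - S_0' * N(-d1) = 85.9900 * 0.98585105 * 0.40349202 - 94.26298420 * 0.30102779 = 5.8296


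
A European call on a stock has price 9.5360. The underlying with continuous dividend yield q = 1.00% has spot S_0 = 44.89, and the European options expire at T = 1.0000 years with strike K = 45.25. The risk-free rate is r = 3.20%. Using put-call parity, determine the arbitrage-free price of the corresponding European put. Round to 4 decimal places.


Put-call parity: C - P = S_0 * exp(-qT) - K * exp(-rT).
S_0 * exp(-qT) = 44.8900 * 0.99004983 = 44.44333704
K * exp(-rT) = 45.2500 * 0.96850658 = 43.82492284
P = C - S*exp(-qT) + K*exp(-rT)
P = 9.5360 - 44.44333704 + 43.82492284 = 8.9176

Answer: Put price = 8.9176


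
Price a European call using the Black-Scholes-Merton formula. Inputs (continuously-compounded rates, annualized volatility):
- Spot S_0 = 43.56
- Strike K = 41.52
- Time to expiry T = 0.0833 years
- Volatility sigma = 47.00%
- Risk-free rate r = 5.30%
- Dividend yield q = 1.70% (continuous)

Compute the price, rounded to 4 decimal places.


Answer: Price = 3.5341

Derivation:
d1 = (ln(S/K) + (r - q + 0.5*sigma^2) * T) / (sigma * sqrt(T)) = 0.44351837
d2 = d1 - sigma * sqrt(T) = 0.30786819
exp(-rT) = 0.99559483; exp(-qT) = 0.99858490
C = S_0 * exp(-qT) * N(d1) - K * exp(-rT) * N(d2)
N(d1) = 0.67130458; N(d2) = 0.62090869
C = 43.5600 * 0.99858490 * 0.67130458 - 41.5200 * 0.99559483 * 0.62090869 = 3.5341


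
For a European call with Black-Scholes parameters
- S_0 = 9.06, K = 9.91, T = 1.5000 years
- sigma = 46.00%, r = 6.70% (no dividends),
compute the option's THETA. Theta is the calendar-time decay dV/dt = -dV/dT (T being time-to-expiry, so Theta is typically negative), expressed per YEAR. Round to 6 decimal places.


Answer: Theta = -0.886801

Derivation:
d1 = 0.3009052098; d2 = -0.2624774311
phi(d1) = 0.3812841025; exp(-qT) = 1.0000000000; exp(-rT) = 0.9043851124
Theta = -S*exp(-qT)*phi(d1)*sigma/(2*sqrt(T)) - r*K*exp(-rT)*N(d2) + q*S*exp(-qT)*N(d1)
N(d1) = 0.6182566112; N(d2) = 0.3964766915; sqrt(T) = 1.2247448714
Term 1 = -9.0600 * 1.0000000000 * 0.3812841025 * 0.4600 / (2 * 1.2247448714) = -0.6487227106
Term 2 = -0.0670 * 9.9100 * 0.9043851124 * 0.3964766915 = -0.2380781408
Term 3 = 0 (no dividend yield, q = 0)
Theta = -0.6487227106 + (-0.2380781408) + (0.0000000000) = -0.886801


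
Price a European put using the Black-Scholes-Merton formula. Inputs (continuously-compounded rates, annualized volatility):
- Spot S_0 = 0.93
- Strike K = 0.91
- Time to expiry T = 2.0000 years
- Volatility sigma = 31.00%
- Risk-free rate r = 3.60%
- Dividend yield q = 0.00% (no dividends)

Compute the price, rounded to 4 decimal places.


d1 = (ln(S/K) + (r - q + 0.5*sigma^2) * T) / (sigma * sqrt(T)) = 0.43302304
d2 = d1 - sigma * sqrt(T) = -0.00538317
exp(-rT) = 0.93053090; exp(-qT) = 1.00000000
P = K * exp(-rT) * N(-d2) - S_0 * exp(-qT) * N(-d1)
N(-d1) = 0.33249902; N(-d2) = 0.50214756
P = 0.9100 * 0.93053090 * 0.50214756 - 0.9300 * 1.00000000 * 0.33249902 = 0.1160

Answer: Price = 0.1160


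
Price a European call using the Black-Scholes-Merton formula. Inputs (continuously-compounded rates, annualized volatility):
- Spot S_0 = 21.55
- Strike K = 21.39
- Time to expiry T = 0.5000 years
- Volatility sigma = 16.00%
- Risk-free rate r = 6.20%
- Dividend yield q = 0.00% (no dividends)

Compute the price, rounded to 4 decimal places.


Answer: Price = 1.4148

Derivation:
d1 = (ln(S/K) + (r - q + 0.5*sigma^2) * T) / (sigma * sqrt(T)) = 0.39644201
d2 = d1 - sigma * sqrt(T) = 0.28330493
exp(-rT) = 0.96947557; exp(-qT) = 1.00000000
C = S_0 * exp(-qT) * N(d1) - K * exp(-rT) * N(d2)
N(d1) = 0.65411051; N(d2) = 0.61152845
C = 21.5500 * 1.00000000 * 0.65411051 - 21.3900 * 0.96947557 * 0.61152845 = 1.4148


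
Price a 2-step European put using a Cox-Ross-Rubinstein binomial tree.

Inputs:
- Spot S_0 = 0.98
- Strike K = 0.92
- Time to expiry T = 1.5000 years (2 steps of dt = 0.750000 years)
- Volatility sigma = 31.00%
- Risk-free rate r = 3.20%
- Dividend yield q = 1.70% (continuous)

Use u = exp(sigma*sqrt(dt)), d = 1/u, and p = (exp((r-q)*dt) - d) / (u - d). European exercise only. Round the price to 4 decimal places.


Answer: Price = V(0,0) = 0.0986

Derivation:
dt = T/N = 0.750000
u = exp(sigma*sqrt(dt)) = 1.307959; d = 1/u = 0.764550
p = (exp((r-q)*dt) - d) / (u - d) = 0.454103
Discount per step: exp(-r*dt) = 0.976286
Stock lattice S(k, i) with i counting down-moves:
  k=0: S(0,0) = 0.9800
  k=1: S(1,0) = 1.2818; S(1,1) = 0.7493
  k=2: S(2,0) = 1.6765; S(2,1) = 0.9800; S(2,2) = 0.5728
Terminal payoffs V(N, i) = max(K - S_T, 0):
  V(2,0) = 0.000000; V(2,1) = 0.000000; V(2,2) = 0.347154
Backward induction: V(k, i) = exp(-r*dt) * [p * V(k+1, i) + (1-p) * V(k+1, i+1)].
  V(1,0) = exp(-r*dt) * [p*0.000000 + (1-p)*0.000000] = 0.000000
  V(1,1) = exp(-r*dt) * [p*0.000000 + (1-p)*0.347154] = 0.185016
  V(0,0) = exp(-r*dt) * [p*0.000000 + (1-p)*0.185016] = 0.098605


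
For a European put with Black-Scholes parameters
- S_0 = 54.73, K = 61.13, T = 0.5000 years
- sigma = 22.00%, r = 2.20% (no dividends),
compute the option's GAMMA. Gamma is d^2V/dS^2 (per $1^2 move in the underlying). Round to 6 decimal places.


Answer: Gamma = 0.040003

Derivation:
d1 = -0.5624117705; d2 = -0.7179752624
phi(d1) = 0.3405844955; exp(-qT) = 1.0000000000; exp(-rT) = 0.9890602788
Gamma = exp(-qT) * phi(d1) / (S * sigma * sqrt(T)) = 1.0000000000 * 0.3405844955 / (54.7300 * 0.2200 * 0.7071067812) = 0.040003


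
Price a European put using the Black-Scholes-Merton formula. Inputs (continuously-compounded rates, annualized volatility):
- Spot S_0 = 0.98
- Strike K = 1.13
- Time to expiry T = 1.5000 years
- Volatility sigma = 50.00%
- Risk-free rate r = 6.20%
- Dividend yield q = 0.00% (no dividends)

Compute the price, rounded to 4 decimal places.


d1 = (ln(S/K) + (r - q + 0.5*sigma^2) * T) / (sigma * sqrt(T)) = 0.22548314
d2 = d1 - sigma * sqrt(T) = -0.38688930
exp(-rT) = 0.91119350; exp(-qT) = 1.00000000
P = K * exp(-rT) * N(-d2) - S_0 * exp(-qT) * N(-d1)
N(-d1) = 0.41080172; N(-d2) = 0.65058092
P = 1.1300 * 0.91119350 * 0.65058092 - 0.9800 * 1.00000000 * 0.41080172 = 0.2673

Answer: Price = 0.2673


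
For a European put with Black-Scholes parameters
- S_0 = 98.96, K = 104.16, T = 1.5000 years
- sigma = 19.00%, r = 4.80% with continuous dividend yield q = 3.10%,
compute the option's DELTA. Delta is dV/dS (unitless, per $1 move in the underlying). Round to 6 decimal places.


d1 = 0.0058553532; d2 = -0.2268461724
phi(d1) = 0.3989354416; exp(-qT) = 0.9545645606; exp(-rT) = 0.9305308958
N(-d1) = 0.4976640654
Delta = -exp(-qT) * N(-d1) = -0.9545645606 * 0.4976640654 = -0.475052

Answer: Delta = -0.475052


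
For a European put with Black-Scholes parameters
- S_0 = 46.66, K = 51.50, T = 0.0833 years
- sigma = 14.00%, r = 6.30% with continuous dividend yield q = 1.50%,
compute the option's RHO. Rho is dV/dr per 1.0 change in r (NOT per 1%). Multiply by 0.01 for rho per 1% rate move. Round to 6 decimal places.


Answer: Rho = -4.228899

Derivation:
d1 = -2.3233873706; d2 = -2.3637938058
phi(d1) = 0.0268362157; exp(-qT) = 0.9987512803; exp(-rT) = 0.9947658462
N(-d2) = 0.9909555614
Rho = -K*T*exp(-rT)*N(-d2) = -51.5000 * 0.0833 * 0.9947658462 * 0.9909555614 = -4.228899


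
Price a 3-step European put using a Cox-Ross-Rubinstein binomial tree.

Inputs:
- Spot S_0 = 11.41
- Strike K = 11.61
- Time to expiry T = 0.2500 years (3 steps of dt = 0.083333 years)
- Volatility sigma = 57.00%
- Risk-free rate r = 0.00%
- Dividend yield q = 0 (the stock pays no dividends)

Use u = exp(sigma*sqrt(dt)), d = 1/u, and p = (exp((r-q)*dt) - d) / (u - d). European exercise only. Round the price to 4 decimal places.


dt = T/N = 0.083333
u = exp(sigma*sqrt(dt)) = 1.178856; d = 1/u = 0.848280
p = (exp((r-q)*dt) - d) / (u - d) = 0.458956
Discount per step: exp(-r*dt) = 1.000000
Stock lattice S(k, i) with i counting down-moves:
  k=0: S(0,0) = 11.4100
  k=1: S(1,0) = 13.4508; S(1,1) = 9.6789
  k=2: S(2,0) = 15.8565; S(2,1) = 11.4100; S(2,2) = 8.2104
  k=3: S(3,0) = 18.6925; S(3,1) = 13.4508; S(3,2) = 9.6789; S(3,3) = 6.9647
Terminal payoffs V(N, i) = max(K - S_T, 0):
  V(3,0) = 0.000000; V(3,1) = 0.000000; V(3,2) = 1.931128; V(3,3) = 4.645292
Backward induction: V(k, i) = exp(-r*dt) * [p * V(k+1, i) + (1-p) * V(k+1, i+1)].
  V(2,0) = exp(-r*dt) * [p*0.000000 + (1-p)*0.000000] = 0.000000
  V(2,1) = exp(-r*dt) * [p*0.000000 + (1-p)*1.931128] = 1.044825
  V(2,2) = exp(-r*dt) * [p*1.931128 + (1-p)*4.645292] = 3.399609
  V(1,0) = exp(-r*dt) * [p*0.000000 + (1-p)*1.044825] = 0.565296
  V(1,1) = exp(-r*dt) * [p*1.044825 + (1-p)*3.399609] = 2.318866
  V(0,0) = exp(-r*dt) * [p*0.565296 + (1-p)*2.318866] = 1.514054

Answer: Price = V(0,0) = 1.5141


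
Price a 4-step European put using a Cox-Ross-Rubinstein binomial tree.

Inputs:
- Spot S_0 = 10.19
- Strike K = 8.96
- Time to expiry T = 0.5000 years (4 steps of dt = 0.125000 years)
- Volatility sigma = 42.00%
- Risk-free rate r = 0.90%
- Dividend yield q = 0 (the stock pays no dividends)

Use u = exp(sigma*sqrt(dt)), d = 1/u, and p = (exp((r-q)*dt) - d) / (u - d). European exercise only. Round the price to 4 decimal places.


Answer: Price = V(0,0) = 0.6597

Derivation:
dt = T/N = 0.125000
u = exp(sigma*sqrt(dt)) = 1.160084; d = 1/u = 0.862007
p = (exp((r-q)*dt) - d) / (u - d) = 0.466721
Discount per step: exp(-r*dt) = 0.998876
Stock lattice S(k, i) with i counting down-moves:
  k=0: S(0,0) = 10.1900
  k=1: S(1,0) = 11.8213; S(1,1) = 8.7838
  k=2: S(2,0) = 13.7137; S(2,1) = 10.1900; S(2,2) = 7.5717
  k=3: S(3,0) = 15.9090; S(3,1) = 11.8213; S(3,2) = 8.7838; S(3,3) = 6.5269
  k=4: S(4,0) = 18.4558; S(4,1) = 13.7137; S(4,2) = 10.1900; S(4,3) = 7.5717; S(4,4) = 5.6262
Terminal payoffs V(N, i) = max(K - S_T, 0):
  V(4,0) = 0.000000; V(4,1) = 0.000000; V(4,2) = 0.000000; V(4,3) = 1.388267; V(4,4) = 3.333784
Backward induction: V(k, i) = exp(-r*dt) * [p * V(k+1, i) + (1-p) * V(k+1, i+1)].
  V(3,0) = exp(-r*dt) * [p*0.000000 + (1-p)*0.000000] = 0.000000
  V(3,1) = exp(-r*dt) * [p*0.000000 + (1-p)*0.000000] = 0.000000
  V(3,2) = exp(-r*dt) * [p*0.000000 + (1-p)*1.388267] = 0.739501
  V(3,3) = exp(-r*dt) * [p*1.388267 + (1-p)*3.333784] = 2.423042
  V(2,0) = exp(-r*dt) * [p*0.000000 + (1-p)*0.000000] = 0.000000
  V(2,1) = exp(-r*dt) * [p*0.000000 + (1-p)*0.739501] = 0.393917
  V(2,2) = exp(-r*dt) * [p*0.739501 + (1-p)*2.423042] = 1.635457
  V(1,0) = exp(-r*dt) * [p*0.000000 + (1-p)*0.393917] = 0.209831
  V(1,1) = exp(-r*dt) * [p*0.393917 + (1-p)*1.635457] = 1.054816
  V(0,0) = exp(-r*dt) * [p*0.209831 + (1-p)*1.054816] = 0.659701


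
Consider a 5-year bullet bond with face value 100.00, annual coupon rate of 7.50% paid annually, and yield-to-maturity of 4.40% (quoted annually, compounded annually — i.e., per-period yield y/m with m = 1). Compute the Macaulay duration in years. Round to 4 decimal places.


Answer: Macaulay duration = 4.3940 years

Derivation:
Coupon per period c = face * coupon_rate / m = 7.500000
Periods per year m = 1; per-period yield y/m = 0.044000
Number of cashflows N = 5
Cashflows (t years, CF_t, discount factor 1/(1+y/m)^(m*t), PV):
  t = 1.0000: CF_t = 7.500000, DF = 0.957854, PV = 7.183908
  t = 2.0000: CF_t = 7.500000, DF = 0.917485, PV = 6.881138
  t = 3.0000: CF_t = 7.500000, DF = 0.878817, PV = 6.591128
  t = 4.0000: CF_t = 7.500000, DF = 0.841779, PV = 6.313341
  t = 5.0000: CF_t = 107.500000, DF = 0.806302, PV = 86.677419
Price P = sum_t PV_t = 113.646935
Macaulay numerator sum_t t * PV_t:
  t * PV_t at t = 1.0000: 7.183908
  t * PV_t at t = 2.0000: 13.762276
  t * PV_t at t = 3.0000: 19.773385
  t * PV_t at t = 4.0000: 25.253365
  t * PV_t at t = 5.0000: 433.387095
Macaulay duration D = (sum_t t * PV_t) / P = 499.360029 / 113.646935 = 4.393960


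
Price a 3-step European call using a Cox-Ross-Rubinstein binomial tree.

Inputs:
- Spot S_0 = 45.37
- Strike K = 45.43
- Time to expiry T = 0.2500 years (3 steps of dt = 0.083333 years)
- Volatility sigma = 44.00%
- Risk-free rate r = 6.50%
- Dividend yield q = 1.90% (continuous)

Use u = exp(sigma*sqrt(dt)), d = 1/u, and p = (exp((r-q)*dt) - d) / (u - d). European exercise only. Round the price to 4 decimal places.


dt = T/N = 0.083333
u = exp(sigma*sqrt(dt)) = 1.135436; d = 1/u = 0.880719
p = (exp((r-q)*dt) - d) / (u - d) = 0.483367
Discount per step: exp(-r*dt) = 0.994598
Stock lattice S(k, i) with i counting down-moves:
  k=0: S(0,0) = 45.3700
  k=1: S(1,0) = 51.5147; S(1,1) = 39.9582
  k=2: S(2,0) = 58.4917; S(2,1) = 45.3700; S(2,2) = 35.1919
  k=3: S(3,0) = 66.4136; S(3,1) = 51.5147; S(3,2) = 39.9582; S(3,3) = 30.9942
Terminal payoffs V(N, i) = max(S_T - K, 0):
  V(3,0) = 20.983628; V(3,1) = 6.084749; V(3,2) = 0.000000; V(3,3) = 0.000000
Backward induction: V(k, i) = exp(-r*dt) * [p * V(k+1, i) + (1-p) * V(k+1, i+1)].
  V(2,0) = exp(-r*dt) * [p*20.983628 + (1-p)*6.084749] = 13.214596
  V(2,1) = exp(-r*dt) * [p*6.084749 + (1-p)*0.000000] = 2.925276
  V(2,2) = exp(-r*dt) * [p*0.000000 + (1-p)*0.000000] = 0.000000
  V(1,0) = exp(-r*dt) * [p*13.214596 + (1-p)*2.925276] = 7.856120
  V(1,1) = exp(-r*dt) * [p*2.925276 + (1-p)*0.000000] = 1.406342
  V(0,0) = exp(-r*dt) * [p*7.856120 + (1-p)*1.406342] = 4.499511

Answer: Price = V(0,0) = 4.4995


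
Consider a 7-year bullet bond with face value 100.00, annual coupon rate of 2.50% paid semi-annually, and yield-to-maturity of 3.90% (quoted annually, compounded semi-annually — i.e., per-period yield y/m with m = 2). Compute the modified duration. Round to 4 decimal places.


Coupon per period c = face * coupon_rate / m = 1.250000
Periods per year m = 2; per-period yield y/m = 0.019500
Number of cashflows N = 14
Cashflows (t years, CF_t, discount factor 1/(1+y/m)^(m*t), PV):
  t = 0.5000: CF_t = 1.250000, DF = 0.980873, PV = 1.226091
  t = 1.0000: CF_t = 1.250000, DF = 0.962112, PV = 1.202640
  t = 1.5000: CF_t = 1.250000, DF = 0.943709, PV = 1.179637
  t = 2.0000: CF_t = 1.250000, DF = 0.925659, PV = 1.157074
  t = 2.5000: CF_t = 1.250000, DF = 0.907954, PV = 1.134943
  t = 3.0000: CF_t = 1.250000, DF = 0.890588, PV = 1.113234
  t = 3.5000: CF_t = 1.250000, DF = 0.873553, PV = 1.091942
  t = 4.0000: CF_t = 1.250000, DF = 0.856845, PV = 1.071056
  t = 4.5000: CF_t = 1.250000, DF = 0.840456, PV = 1.050570
  t = 5.0000: CF_t = 1.250000, DF = 0.824380, PV = 1.030476
  t = 5.5000: CF_t = 1.250000, DF = 0.808613, PV = 1.010766
  t = 6.0000: CF_t = 1.250000, DF = 0.793146, PV = 0.991433
  t = 6.5000: CF_t = 1.250000, DF = 0.777976, PV = 0.972470
  t = 7.0000: CF_t = 101.250000, DF = 0.763095, PV = 77.263399
Price P = sum_t PV_t = 91.495729
First compute Macaulay numerator sum_t t * PV_t:
  t * PV_t at t = 0.5000: 0.613046
  t * PV_t at t = 1.0000: 1.202640
  t * PV_t at t = 1.5000: 1.769455
  t * PV_t at t = 2.0000: 2.314148
  t * PV_t at t = 2.5000: 2.837356
  t * PV_t at t = 3.0000: 3.339703
  t * PV_t at t = 3.5000: 3.821796
  t * PV_t at t = 4.0000: 4.284224
  t * PV_t at t = 4.5000: 4.727564
  t * PV_t at t = 5.0000: 5.152378
  t * PV_t at t = 5.5000: 5.559211
  t * PV_t at t = 6.0000: 5.948596
  t * PV_t at t = 6.5000: 6.321052
  t * PV_t at t = 7.0000: 540.843794
Macaulay duration D = 588.734963 / 91.495729 = 6.434562
Modified duration = D / (1 + y/m) = 6.434562 / (1 + 0.019500) = 6.311488

Answer: Modified duration = 6.3115


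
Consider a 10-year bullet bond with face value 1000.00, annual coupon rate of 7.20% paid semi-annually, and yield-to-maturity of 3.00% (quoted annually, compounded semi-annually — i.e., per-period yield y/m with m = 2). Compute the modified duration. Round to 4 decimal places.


Answer: Modified duration = 7.6156

Derivation:
Coupon per period c = face * coupon_rate / m = 36.000000
Periods per year m = 2; per-period yield y/m = 0.015000
Number of cashflows N = 20
Cashflows (t years, CF_t, discount factor 1/(1+y/m)^(m*t), PV):
  t = 0.5000: CF_t = 36.000000, DF = 0.985222, PV = 35.467980
  t = 1.0000: CF_t = 36.000000, DF = 0.970662, PV = 34.943823
  t = 1.5000: CF_t = 36.000000, DF = 0.956317, PV = 34.427412
  t = 2.0000: CF_t = 36.000000, DF = 0.942184, PV = 33.918632
  t = 2.5000: CF_t = 36.000000, DF = 0.928260, PV = 33.417372
  t = 3.0000: CF_t = 36.000000, DF = 0.914542, PV = 32.923519
  t = 3.5000: CF_t = 36.000000, DF = 0.901027, PV = 32.436964
  t = 4.0000: CF_t = 36.000000, DF = 0.887711, PV = 31.957600
  t = 4.5000: CF_t = 36.000000, DF = 0.874592, PV = 31.485321
  t = 5.0000: CF_t = 36.000000, DF = 0.861667, PV = 31.020020
  t = 5.5000: CF_t = 36.000000, DF = 0.848933, PV = 30.561596
  t = 6.0000: CF_t = 36.000000, DF = 0.836387, PV = 30.109947
  t = 6.5000: CF_t = 36.000000, DF = 0.824027, PV = 29.664973
  t = 7.0000: CF_t = 36.000000, DF = 0.811849, PV = 29.226574
  t = 7.5000: CF_t = 36.000000, DF = 0.799852, PV = 28.794654
  t = 8.0000: CF_t = 36.000000, DF = 0.788031, PV = 28.369117
  t = 8.5000: CF_t = 36.000000, DF = 0.776385, PV = 27.949869
  t = 9.0000: CF_t = 36.000000, DF = 0.764912, PV = 27.536817
  t = 9.5000: CF_t = 36.000000, DF = 0.753607, PV = 27.129869
  t = 10.0000: CF_t = 1036.000000, DF = 0.742470, PV = 769.199353
Price P = sum_t PV_t = 1360.541414
First compute Macaulay numerator sum_t t * PV_t:
  t * PV_t at t = 0.5000: 17.733990
  t * PV_t at t = 1.0000: 34.943823
  t * PV_t at t = 1.5000: 51.641118
  t * PV_t at t = 2.0000: 67.837265
  t * PV_t at t = 2.5000: 83.543429
  t * PV_t at t = 3.0000: 98.770557
  t * PV_t at t = 3.5000: 113.529376
  t * PV_t at t = 4.0000: 127.830402
  t * PV_t at t = 4.5000: 141.683943
  t * PV_t at t = 5.0000: 155.100102
  t * PV_t at t = 5.5000: 168.088780
  t * PV_t at t = 6.0000: 180.659683
  t * PV_t at t = 6.5000: 192.822322
  t * PV_t at t = 7.0000: 204.586018
  t * PV_t at t = 7.5000: 215.959906
  t * PV_t at t = 8.0000: 226.952939
  t * PV_t at t = 8.5000: 237.573890
  t * PV_t at t = 9.0000: 247.831354
  t * PV_t at t = 9.5000: 257.733756
  t * PV_t at t = 10.0000: 7691.993533
Macaulay duration D = 10516.816185 / 1360.541414 = 7.729876
Modified duration = D / (1 + y/m) = 7.729876 / (1 + 0.015000) = 7.615641


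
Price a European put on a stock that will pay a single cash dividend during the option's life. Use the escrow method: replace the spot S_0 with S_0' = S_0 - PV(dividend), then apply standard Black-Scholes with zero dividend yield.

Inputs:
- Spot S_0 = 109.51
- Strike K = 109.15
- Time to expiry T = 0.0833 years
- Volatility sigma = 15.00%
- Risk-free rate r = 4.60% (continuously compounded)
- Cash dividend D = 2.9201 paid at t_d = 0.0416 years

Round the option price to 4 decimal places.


PV(D) = D * exp(-r * t_d) = 2.9201 * 0.99808823 = 2.91451744
S_0' = S_0 - PV(D) = 109.5100 - 2.91451744 = 106.59548256
d1 = (ln(S_0'/K) + (r + sigma^2/2)*T) / (sigma*sqrt(T)) = -0.43686498
d2 = d1 - sigma*sqrt(T) = -0.48015759
exp(-rT) = 0.99617553
N(-d1) = 0.66889536; N(-d2) = 0.68444233
P = K * exp(-rT) * N(-d2) - S_0' * N(-d1) = 109.1500 * 0.99617553 * 0.68444233 - 106.59548256 * 0.66889536 = 3.1199

Answer: Price = 3.1199


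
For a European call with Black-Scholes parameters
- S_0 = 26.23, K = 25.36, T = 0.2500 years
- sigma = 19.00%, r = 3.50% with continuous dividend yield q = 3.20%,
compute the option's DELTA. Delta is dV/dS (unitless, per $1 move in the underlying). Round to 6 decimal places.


Answer: Delta = 0.654011

Derivation:
d1 = 0.4104543612; d2 = 0.3154543612
phi(d1) = 0.3667133039; exp(-qT) = 0.9920319148; exp(-rT) = 0.9912881698
N(d1) = 0.6592636620
Delta = exp(-qT) * N(d1) = 0.9920319148 * 0.6592636620 = 0.654011


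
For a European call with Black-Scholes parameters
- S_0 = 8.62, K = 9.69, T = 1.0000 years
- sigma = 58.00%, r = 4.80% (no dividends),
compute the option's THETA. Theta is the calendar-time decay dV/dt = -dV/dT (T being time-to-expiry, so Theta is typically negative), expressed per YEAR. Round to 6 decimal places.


d1 = 0.1710183772; d2 = -0.4089816228
phi(d1) = 0.3931507410; exp(-qT) = 1.0000000000; exp(-rT) = 0.9531337871
Theta = -S*exp(-qT)*phi(d1)*sigma/(2*sqrt(T)) - r*K*exp(-rT)*N(d2) + q*S*exp(-qT)*N(d1)
N(d1) = 0.5678953422; N(d2) = 0.3412765738; sqrt(T) = 1.0000000000
Term 1 = -8.6200 * 1.0000000000 * 0.3931507410 * 0.5800 / (2 * 1.0000000000) = -0.9827982224
Term 2 = -0.0480 * 9.6900 * 0.9531337871 * 0.3412765738 = -0.1512952723
Term 3 = 0 (no dividend yield, q = 0)
Theta = -0.9827982224 + (-0.1512952723) + (0.0000000000) = -1.134093

Answer: Theta = -1.134093


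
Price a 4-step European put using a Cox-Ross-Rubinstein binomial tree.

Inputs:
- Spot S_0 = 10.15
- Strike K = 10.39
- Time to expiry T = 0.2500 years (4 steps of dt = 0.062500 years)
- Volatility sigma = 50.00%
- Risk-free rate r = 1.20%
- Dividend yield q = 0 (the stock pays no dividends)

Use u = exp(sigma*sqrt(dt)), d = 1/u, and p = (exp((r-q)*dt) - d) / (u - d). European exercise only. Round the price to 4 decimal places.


Answer: Price = V(0,0) = 1.1069

Derivation:
dt = T/N = 0.062500
u = exp(sigma*sqrt(dt)) = 1.133148; d = 1/u = 0.882497
p = (exp((r-q)*dt) - d) / (u - d) = 0.471784
Discount per step: exp(-r*dt) = 0.999250
Stock lattice S(k, i) with i counting down-moves:
  k=0: S(0,0) = 10.1500
  k=1: S(1,0) = 11.5015; S(1,1) = 8.9573
  k=2: S(2,0) = 13.0329; S(2,1) = 10.1500; S(2,2) = 7.9048
  k=3: S(3,0) = 14.7682; S(3,1) = 11.5015; S(3,2) = 8.9573; S(3,3) = 6.9760
  k=4: S(4,0) = 16.7345; S(4,1) = 13.0329; S(4,2) = 10.1500; S(4,3) = 7.9048; S(4,4) = 6.1563
Terminal payoffs V(N, i) = max(K - S_T, 0):
  V(4,0) = 0.000000; V(4,1) = 0.000000; V(4,2) = 0.240000; V(4,3) = 2.485172; V(4,4) = 4.233714
Backward induction: V(k, i) = exp(-r*dt) * [p * V(k+1, i) + (1-p) * V(k+1, i+1)].
  V(3,0) = exp(-r*dt) * [p*0.000000 + (1-p)*0.000000] = 0.000000
  V(3,1) = exp(-r*dt) * [p*0.000000 + (1-p)*0.240000] = 0.126677
  V(3,2) = exp(-r*dt) * [p*0.240000 + (1-p)*2.485172] = 1.424867
  V(3,3) = exp(-r*dt) * [p*2.485172 + (1-p)*4.233714] = 3.406224
  V(2,0) = exp(-r*dt) * [p*0.000000 + (1-p)*0.126677] = 0.066863
  V(2,1) = exp(-r*dt) * [p*0.126677 + (1-p)*1.424867] = 0.811793
  V(2,2) = exp(-r*dt) * [p*1.424867 + (1-p)*3.406224] = 2.469599
  V(1,0) = exp(-r*dt) * [p*0.066863 + (1-p)*0.811793] = 0.460001
  V(1,1) = exp(-r*dt) * [p*0.811793 + (1-p)*2.469599] = 1.686207
  V(0,0) = exp(-r*dt) * [p*0.460001 + (1-p)*1.686207] = 1.106873


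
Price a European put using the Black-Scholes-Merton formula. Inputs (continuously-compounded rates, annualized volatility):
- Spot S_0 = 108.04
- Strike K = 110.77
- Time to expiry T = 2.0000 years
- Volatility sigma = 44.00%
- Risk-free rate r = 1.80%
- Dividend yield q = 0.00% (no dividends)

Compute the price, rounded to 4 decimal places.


d1 = (ln(S/K) + (r - q + 0.5*sigma^2) * T) / (sigma * sqrt(T)) = 0.32887785
d2 = d1 - sigma * sqrt(T) = -0.29337611
exp(-rT) = 0.96464029; exp(-qT) = 1.00000000
P = K * exp(-rT) * N(-d2) - S_0 * exp(-qT) * N(-d1)
N(-d1) = 0.37112401; N(-d2) = 0.61538266
P = 110.7700 * 0.96464029 * 0.61538266 - 108.0400 * 1.00000000 * 0.37112401 = 25.6594

Answer: Price = 25.6594


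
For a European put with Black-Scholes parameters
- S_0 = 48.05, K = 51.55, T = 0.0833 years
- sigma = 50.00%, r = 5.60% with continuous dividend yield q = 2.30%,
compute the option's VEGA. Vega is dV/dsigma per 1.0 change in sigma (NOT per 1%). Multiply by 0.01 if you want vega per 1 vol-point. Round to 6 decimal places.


d1 = -0.3960168464; d2 = -0.5403255433
phi(d1) = 0.3688544326; exp(-qT) = 0.9980859342; exp(-rT) = 0.9953460633
Vega = S * exp(-qT) * phi(d1) * sqrt(T) = 48.0500 * 0.9980859342 * 0.3688544326 * 0.2886173938 = 5.105507

Answer: Vega = 5.105507


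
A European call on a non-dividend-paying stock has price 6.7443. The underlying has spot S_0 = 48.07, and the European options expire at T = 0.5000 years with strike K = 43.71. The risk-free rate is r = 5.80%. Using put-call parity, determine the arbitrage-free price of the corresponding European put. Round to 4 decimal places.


Answer: Put price = 1.1349

Derivation:
Put-call parity: C - P = S_0 * exp(-qT) - K * exp(-rT).
S_0 * exp(-qT) = 48.0700 * 1.00000000 = 48.07000000
K * exp(-rT) = 43.7100 * 0.97141646 = 42.46061366
P = C - S*exp(-qT) + K*exp(-rT)
P = 6.7443 - 48.07000000 + 42.46061366 = 1.1349


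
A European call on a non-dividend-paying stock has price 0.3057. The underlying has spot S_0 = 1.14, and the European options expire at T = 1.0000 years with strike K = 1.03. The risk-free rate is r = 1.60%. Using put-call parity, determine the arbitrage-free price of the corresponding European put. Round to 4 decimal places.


Answer: Put price = 0.1794

Derivation:
Put-call parity: C - P = S_0 * exp(-qT) - K * exp(-rT).
S_0 * exp(-qT) = 1.1400 * 1.00000000 = 1.14000000
K * exp(-rT) = 1.0300 * 0.98412732 = 1.01365114
P = C - S*exp(-qT) + K*exp(-rT)
P = 0.3057 - 1.14000000 + 1.01365114 = 0.1794


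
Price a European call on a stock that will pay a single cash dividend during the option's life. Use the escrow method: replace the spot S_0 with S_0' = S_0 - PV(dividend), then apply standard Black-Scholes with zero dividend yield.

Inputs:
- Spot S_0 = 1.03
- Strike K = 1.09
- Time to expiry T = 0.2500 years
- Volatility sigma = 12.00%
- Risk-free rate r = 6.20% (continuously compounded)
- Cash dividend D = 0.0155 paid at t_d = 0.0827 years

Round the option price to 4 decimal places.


Answer: Price = 0.0059

Derivation:
PV(D) = D * exp(-r * t_d) = 0.0155 * 0.99488572 = 0.01542073
S_0' = S_0 - PV(D) = 1.0300 - 0.01542073 = 1.01457927
d1 = (ln(S_0'/K) + (r + sigma^2/2)*T) / (sigma*sqrt(T)) = -0.90672801
d2 = d1 - sigma*sqrt(T) = -0.96672801
exp(-rT) = 0.98461951
N(d1) = 0.18227532; N(d2) = 0.16684001
C = S_0' * N(d1) - K * exp(-rT) * N(d2) = 1.01457927 * 0.18227532 - 1.0900 * 0.98461951 * 0.16684001 = 0.0059


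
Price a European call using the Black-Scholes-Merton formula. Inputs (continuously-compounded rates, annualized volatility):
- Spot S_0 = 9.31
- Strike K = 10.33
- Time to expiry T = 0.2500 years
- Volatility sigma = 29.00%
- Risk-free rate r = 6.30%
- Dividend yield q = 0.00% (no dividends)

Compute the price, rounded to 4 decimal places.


Answer: Price = 0.2344

Derivation:
d1 = (ln(S/K) + (r - q + 0.5*sigma^2) * T) / (sigma * sqrt(T)) = -0.53586684
d2 = d1 - sigma * sqrt(T) = -0.68086684
exp(-rT) = 0.98437338; exp(-qT) = 1.00000000
C = S_0 * exp(-qT) * N(d1) - K * exp(-rT) * N(d2)
N(d1) = 0.29602529; N(d2) = 0.24797788
C = 9.3100 * 1.00000000 * 0.29602529 - 10.3300 * 0.98437338 * 0.24797788 = 0.2344


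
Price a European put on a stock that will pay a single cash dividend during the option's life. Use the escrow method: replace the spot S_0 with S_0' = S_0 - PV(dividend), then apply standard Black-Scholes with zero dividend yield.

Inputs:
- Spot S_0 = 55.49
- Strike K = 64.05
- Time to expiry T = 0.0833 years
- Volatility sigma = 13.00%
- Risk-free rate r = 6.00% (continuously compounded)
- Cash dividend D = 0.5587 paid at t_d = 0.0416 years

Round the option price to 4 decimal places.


PV(D) = D * exp(-r * t_d) = 0.5587 * 0.99750711 = 0.55730722
S_0' = S_0 - PV(D) = 55.4900 - 0.55730722 = 54.93269278
d1 = (ln(S_0'/K) + (r + sigma^2/2)*T) / (sigma*sqrt(T)) = -3.94063022
d2 = d1 - sigma*sqrt(T) = -3.97815048
exp(-rT) = 0.99501447
N(-d1) = 0.99995937; N(-d2) = 0.99996527
P = K * exp(-rT) * N(-d2) - S_0' * N(-d1) = 64.0500 * 0.99501447 * 0.99996527 - 54.93269278 * 0.99995937 = 8.7980

Answer: Price = 8.7980


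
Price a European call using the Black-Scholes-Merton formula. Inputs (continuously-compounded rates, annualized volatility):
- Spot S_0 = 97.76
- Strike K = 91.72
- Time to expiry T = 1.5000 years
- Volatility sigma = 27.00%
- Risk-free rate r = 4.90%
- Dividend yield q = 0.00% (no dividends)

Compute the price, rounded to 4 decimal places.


d1 = (ln(S/K) + (r - q + 0.5*sigma^2) * T) / (sigma * sqrt(T)) = 0.58046870
d2 = d1 - sigma * sqrt(T) = 0.24978759
exp(-rT) = 0.92913615; exp(-qT) = 1.00000000
C = S_0 * exp(-qT) * N(d1) - K * exp(-rT) * N(d2)
N(d1) = 0.71920071; N(d2) = 0.59862419
C = 97.7600 * 1.00000000 * 0.71920071 - 91.7200 * 0.92913615 * 0.59862419 = 19.2941

Answer: Price = 19.2941


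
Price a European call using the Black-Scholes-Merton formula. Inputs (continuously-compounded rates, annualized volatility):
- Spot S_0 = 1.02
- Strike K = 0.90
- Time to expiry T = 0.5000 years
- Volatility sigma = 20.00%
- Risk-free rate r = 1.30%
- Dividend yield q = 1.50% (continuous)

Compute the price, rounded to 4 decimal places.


d1 = (ln(S/K) + (r - q + 0.5*sigma^2) * T) / (sigma * sqrt(T)) = 0.94867668
d2 = d1 - sigma * sqrt(T) = 0.80725533
exp(-rT) = 0.99352108; exp(-qT) = 0.99252805
C = S_0 * exp(-qT) * N(d1) - K * exp(-rT) * N(d2)
N(d1) = 0.82860746; N(d2) = 0.79024030
C = 1.0200 * 0.99252805 * 0.82860746 - 0.9000 * 0.99352108 * 0.79024030 = 0.1323

Answer: Price = 0.1323


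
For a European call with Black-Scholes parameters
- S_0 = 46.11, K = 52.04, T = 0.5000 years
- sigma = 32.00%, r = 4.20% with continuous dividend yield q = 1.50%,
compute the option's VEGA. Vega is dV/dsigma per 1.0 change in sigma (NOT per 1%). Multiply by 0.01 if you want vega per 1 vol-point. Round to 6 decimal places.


Answer: Vega = 12.091965

Derivation:
d1 = -0.3618743025; d2 = -0.5881484724
phi(d1) = 0.3736577384; exp(-qT) = 0.9925280548; exp(-rT) = 0.9792189646
Vega = S * exp(-qT) * phi(d1) * sqrt(T) = 46.1100 * 0.9925280548 * 0.3736577384 * 0.7071067812 = 12.091965


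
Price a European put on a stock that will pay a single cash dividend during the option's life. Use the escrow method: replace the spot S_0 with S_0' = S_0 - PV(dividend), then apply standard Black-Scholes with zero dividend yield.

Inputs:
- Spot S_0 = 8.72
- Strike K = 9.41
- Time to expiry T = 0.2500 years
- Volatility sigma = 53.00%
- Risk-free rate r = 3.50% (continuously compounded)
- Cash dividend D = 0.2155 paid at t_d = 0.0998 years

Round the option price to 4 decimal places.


PV(D) = D * exp(-r * t_d) = 0.2155 * 0.99651309 = 0.21474857
S_0' = S_0 - PV(D) = 8.7200 - 0.21474857 = 8.50525143
d1 = (ln(S_0'/K) + (r + sigma^2/2)*T) / (sigma*sqrt(T)) = -0.21594968
d2 = d1 - sigma*sqrt(T) = -0.48094968
exp(-rT) = 0.99128817
N(-d1) = 0.58548652; N(-d2) = 0.68472387
P = K * exp(-rT) * N(-d2) - S_0' * N(-d1) = 9.4100 * 0.99128817 * 0.68472387 - 8.50525143 * 0.58548652 = 1.4074

Answer: Price = 1.4074


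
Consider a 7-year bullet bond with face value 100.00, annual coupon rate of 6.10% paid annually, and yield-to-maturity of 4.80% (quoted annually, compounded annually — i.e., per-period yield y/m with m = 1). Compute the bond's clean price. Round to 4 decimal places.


Answer: Price = 107.5771

Derivation:
Coupon per period c = face * coupon_rate / m = 6.100000
Periods per year m = 1; per-period yield y/m = 0.048000
Number of cashflows N = 7
Cashflows (t years, CF_t, discount factor 1/(1+y/m)^(m*t), PV):
  t = 1.0000: CF_t = 6.100000, DF = 0.954198, PV = 5.820611
  t = 2.0000: CF_t = 6.100000, DF = 0.910495, PV = 5.554018
  t = 3.0000: CF_t = 6.100000, DF = 0.868793, PV = 5.299635
  t = 4.0000: CF_t = 6.100000, DF = 0.829001, PV = 5.056904
  t = 5.0000: CF_t = 6.100000, DF = 0.791031, PV = 4.825290
  t = 6.0000: CF_t = 6.100000, DF = 0.754801, PV = 4.604284
  t = 7.0000: CF_t = 106.100000, DF = 0.720230, PV = 76.416370
Price P = sum_t PV_t = 107.577113


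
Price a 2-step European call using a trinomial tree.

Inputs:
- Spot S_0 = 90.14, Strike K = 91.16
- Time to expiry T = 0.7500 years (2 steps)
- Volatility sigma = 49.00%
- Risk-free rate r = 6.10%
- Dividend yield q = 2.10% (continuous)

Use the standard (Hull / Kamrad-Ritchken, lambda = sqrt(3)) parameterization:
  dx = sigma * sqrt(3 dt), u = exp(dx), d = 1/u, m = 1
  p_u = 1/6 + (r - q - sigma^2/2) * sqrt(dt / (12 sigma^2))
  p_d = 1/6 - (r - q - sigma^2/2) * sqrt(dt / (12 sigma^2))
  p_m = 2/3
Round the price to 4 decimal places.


Answer: Price = V(0,0) = 13.5724

Derivation:
dt = T/N = 0.375000; dx = sigma*sqrt(3*dt) = 0.519723
u = exp(dx) = 1.681563; d = 1/u = 0.594685
p_u = 0.137787, p_m = 0.666667, p_d = 0.195546
Discount per step: exp(-r*dt) = 0.977385
Stock lattice S(k, j) with j the centered position index:
  k=0: S(0,+0) = 90.1400
  k=1: S(1,-1) = 53.6049; S(1,+0) = 90.1400; S(1,+1) = 151.5761
  k=2: S(2,-2) = 31.8780; S(2,-1) = 53.6049; S(2,+0) = 90.1400; S(2,+1) = 151.5761; S(2,+2) = 254.8846
Terminal payoffs V(N, j) = max(S_T - K, 0):
  V(2,-2) = 0.000000; V(2,-1) = 0.000000; V(2,+0) = 0.000000; V(2,+1) = 60.416053; V(2,+2) = 163.724623
Backward induction: V(k, j) = exp(-r*dt) * [p_u * V(k+1, j+1) + p_m * V(k+1, j) + p_d * V(k+1, j-1)]
  V(1,-1) = exp(-r*dt) * [p_u*0.000000 + p_m*0.000000 + p_d*0.000000] = 0.000000
  V(1,+0) = exp(-r*dt) * [p_u*60.416053 + p_m*0.000000 + p_d*0.000000] = 8.136292
  V(1,+1) = exp(-r*dt) * [p_u*163.724623 + p_m*60.416053 + p_d*0.000000] = 61.415445
  V(0,+0) = exp(-r*dt) * [p_u*61.415445 + p_m*8.136292 + p_d*0.000000] = 13.572405


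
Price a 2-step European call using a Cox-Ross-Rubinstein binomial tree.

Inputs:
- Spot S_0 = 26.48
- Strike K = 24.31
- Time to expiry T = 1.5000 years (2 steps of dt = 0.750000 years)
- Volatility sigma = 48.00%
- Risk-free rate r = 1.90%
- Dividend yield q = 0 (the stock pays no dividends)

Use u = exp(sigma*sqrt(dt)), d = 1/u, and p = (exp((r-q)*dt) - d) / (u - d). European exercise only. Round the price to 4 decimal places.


Answer: Price = V(0,0) = 7.1134

Derivation:
dt = T/N = 0.750000
u = exp(sigma*sqrt(dt)) = 1.515419; d = 1/u = 0.659883
p = (exp((r-q)*dt) - d) / (u - d) = 0.414323
Discount per step: exp(-r*dt) = 0.985851
Stock lattice S(k, i) with i counting down-moves:
  k=0: S(0,0) = 26.4800
  k=1: S(1,0) = 40.1283; S(1,1) = 17.4737
  k=2: S(2,0) = 60.8112; S(2,1) = 26.4800; S(2,2) = 11.5306
Terminal payoffs V(N, i) = max(S_T - K, 0):
  V(2,0) = 36.501208; V(2,1) = 2.170000; V(2,2) = 0.000000
Backward induction: V(k, i) = exp(-r*dt) * [p * V(k+1, i) + (1-p) * V(k+1, i+1)].
  V(1,0) = exp(-r*dt) * [p*36.501208 + (1-p)*2.170000] = 16.162265
  V(1,1) = exp(-r*dt) * [p*2.170000 + (1-p)*0.000000] = 0.886361
  V(0,0) = exp(-r*dt) * [p*16.162265 + (1-p)*0.886361] = 7.113435
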